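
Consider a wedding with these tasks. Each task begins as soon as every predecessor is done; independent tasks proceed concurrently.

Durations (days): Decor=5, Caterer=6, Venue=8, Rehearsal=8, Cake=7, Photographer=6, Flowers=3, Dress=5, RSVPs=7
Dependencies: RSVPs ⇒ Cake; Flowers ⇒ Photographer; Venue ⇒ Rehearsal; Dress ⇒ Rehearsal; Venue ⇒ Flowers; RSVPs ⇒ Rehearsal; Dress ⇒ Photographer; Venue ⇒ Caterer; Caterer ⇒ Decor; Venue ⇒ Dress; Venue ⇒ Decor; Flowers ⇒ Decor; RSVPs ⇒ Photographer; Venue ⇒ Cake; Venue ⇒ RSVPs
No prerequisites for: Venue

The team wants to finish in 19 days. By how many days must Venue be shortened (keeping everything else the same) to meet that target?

4

Current finish: 23 days; target: 19.
Venue is on every critical path, so each day cut from Venue cuts the finish by one (this holds down to a finish of 16).
Need 23 − 19 = 4 days off Venue → Venue becomes 4 days, finish becomes 19.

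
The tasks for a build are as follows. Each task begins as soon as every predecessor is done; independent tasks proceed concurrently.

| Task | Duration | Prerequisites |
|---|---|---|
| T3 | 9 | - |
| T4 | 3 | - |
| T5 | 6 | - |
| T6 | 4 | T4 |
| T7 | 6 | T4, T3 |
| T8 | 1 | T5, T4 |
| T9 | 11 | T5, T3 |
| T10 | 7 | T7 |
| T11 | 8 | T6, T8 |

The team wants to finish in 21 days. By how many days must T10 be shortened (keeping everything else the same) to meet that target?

Current finish: 22 days; target: 21.
T10 is on every critical path, so each day cut from T10 cuts the finish by one (this holds down to a finish of 20).
Need 22 − 21 = 1 day off T10 → T10 becomes 6 days, finish becomes 21.

1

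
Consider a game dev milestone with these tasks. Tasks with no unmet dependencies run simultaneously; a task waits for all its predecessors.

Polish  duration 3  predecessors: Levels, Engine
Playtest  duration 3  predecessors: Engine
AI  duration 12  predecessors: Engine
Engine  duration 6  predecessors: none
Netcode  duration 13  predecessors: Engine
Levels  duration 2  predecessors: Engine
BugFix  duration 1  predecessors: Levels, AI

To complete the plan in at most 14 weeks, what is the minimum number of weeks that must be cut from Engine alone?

5

Current finish: 19 weeks; target: 14.
Engine is on every critical path, so each week cut from Engine cuts the finish by one (this holds down to a finish of 14).
Need 19 − 14 = 5 weeks off Engine → Engine becomes 1 week, finish becomes 14.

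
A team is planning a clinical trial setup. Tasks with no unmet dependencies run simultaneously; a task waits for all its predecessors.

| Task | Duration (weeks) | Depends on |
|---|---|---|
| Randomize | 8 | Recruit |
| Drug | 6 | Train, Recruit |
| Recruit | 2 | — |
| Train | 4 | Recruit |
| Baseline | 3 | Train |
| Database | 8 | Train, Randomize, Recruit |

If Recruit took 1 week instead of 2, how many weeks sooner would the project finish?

The binding path is Recruit→Randomize→Database = 2+8+8 = 18; finish at 18 weeks.
Recruit lies on that path, so at 1 week the path becomes 17 weeks.
The critical path is still Recruit→Randomize→Database; finish is now 17 weeks.
Change in finish: 17 − 18 = -1 weeks.

1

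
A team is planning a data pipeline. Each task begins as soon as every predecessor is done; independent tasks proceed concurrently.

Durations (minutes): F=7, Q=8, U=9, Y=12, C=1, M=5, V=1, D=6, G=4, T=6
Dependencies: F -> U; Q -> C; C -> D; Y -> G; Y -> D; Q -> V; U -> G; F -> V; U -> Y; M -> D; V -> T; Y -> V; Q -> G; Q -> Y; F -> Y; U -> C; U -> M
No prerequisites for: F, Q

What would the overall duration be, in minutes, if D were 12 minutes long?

40

Critical path before the change: F→U→Y→V→T = 7+9+12+1+6 = 35 giving 35 minutes.
The longest path through D is only 34 minutes, so D has float 1.
New critical path: F→U→Y→D = 7+9+12+12 = 40 ⇒ 40 minutes.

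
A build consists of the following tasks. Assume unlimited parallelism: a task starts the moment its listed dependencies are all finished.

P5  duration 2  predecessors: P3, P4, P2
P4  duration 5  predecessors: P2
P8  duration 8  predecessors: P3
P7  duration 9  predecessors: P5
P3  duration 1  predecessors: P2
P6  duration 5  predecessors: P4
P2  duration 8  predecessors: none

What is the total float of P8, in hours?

7

Critical path: P2→P4→P5→P7 = 8+5+2+9 = 24, so the finish is 24 hours.
Longest path through P8: 17 hours (earliest finish 17, latest finish 24).
Slack of P8 = 16 − 9 = 7 hours.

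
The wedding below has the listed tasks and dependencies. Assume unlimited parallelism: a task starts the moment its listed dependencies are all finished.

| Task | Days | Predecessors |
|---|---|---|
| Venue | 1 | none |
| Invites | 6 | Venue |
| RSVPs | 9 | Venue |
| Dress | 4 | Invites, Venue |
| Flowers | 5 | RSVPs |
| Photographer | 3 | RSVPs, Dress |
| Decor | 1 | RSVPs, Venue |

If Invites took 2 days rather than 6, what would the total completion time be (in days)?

15

Baseline: Venue→RSVPs→Flowers = 1+9+5 = 15 → 15 days.
Invites has 1 day of float (longest path through it is 14).
No other chain overtakes it, so the finish is 15 days.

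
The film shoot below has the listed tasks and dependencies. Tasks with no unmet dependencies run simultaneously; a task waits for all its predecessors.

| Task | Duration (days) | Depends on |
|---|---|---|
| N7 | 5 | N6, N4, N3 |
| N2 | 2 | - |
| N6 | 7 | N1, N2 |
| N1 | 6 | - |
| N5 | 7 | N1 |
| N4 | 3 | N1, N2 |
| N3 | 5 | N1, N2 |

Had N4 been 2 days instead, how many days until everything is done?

The binding path is N1→N6→N7 = 6+7+5 = 18; finish at 18 days.
N4 has 4 days of float (longest path through it is 14).
The critical path is still N1→N6→N7; finish is now 18 days.

18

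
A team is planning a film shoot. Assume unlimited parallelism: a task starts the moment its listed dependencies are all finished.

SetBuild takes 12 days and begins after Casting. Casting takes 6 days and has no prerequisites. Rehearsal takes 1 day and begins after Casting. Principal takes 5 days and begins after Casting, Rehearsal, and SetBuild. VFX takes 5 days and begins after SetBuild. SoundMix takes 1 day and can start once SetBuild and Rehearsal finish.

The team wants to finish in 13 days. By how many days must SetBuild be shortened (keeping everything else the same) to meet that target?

Current finish: 23 days; target: 13.
SetBuild is on every critical path, so each day cut from SetBuild cuts the finish by one (this holds down to a finish of 12).
Need 23 − 13 = 10 days off SetBuild → SetBuild becomes 2 days, finish becomes 13.

10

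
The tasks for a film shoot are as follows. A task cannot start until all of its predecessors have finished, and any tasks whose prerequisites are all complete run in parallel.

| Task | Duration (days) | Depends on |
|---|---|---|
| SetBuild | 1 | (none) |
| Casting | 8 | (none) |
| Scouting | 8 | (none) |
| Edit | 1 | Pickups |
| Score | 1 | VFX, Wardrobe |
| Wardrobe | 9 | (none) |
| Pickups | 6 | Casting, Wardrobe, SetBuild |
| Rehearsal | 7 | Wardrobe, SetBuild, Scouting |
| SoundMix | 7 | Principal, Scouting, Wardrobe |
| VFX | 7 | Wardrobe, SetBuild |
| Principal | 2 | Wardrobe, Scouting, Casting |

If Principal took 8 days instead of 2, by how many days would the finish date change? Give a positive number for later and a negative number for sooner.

As given, the longest chain is Wardrobe→Principal→SoundMix = 9+2+7 = 18, so the finish is 18 days.
Principal lies on that path, so at 8 days the path becomes 24 days.
That remains the longest chain; total 24 days.
Change in finish: 24 − 18 = +6 days.

6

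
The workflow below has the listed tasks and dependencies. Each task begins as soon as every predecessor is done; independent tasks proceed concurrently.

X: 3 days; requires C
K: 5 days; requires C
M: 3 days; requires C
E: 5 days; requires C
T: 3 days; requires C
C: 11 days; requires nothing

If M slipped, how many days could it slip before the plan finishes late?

2

C→K = 11+5 = 16 sets the makespan at 16 days.
M finishes as early as 14 and must finish by 16.
Slack of M = 13 − 11 = 2 days.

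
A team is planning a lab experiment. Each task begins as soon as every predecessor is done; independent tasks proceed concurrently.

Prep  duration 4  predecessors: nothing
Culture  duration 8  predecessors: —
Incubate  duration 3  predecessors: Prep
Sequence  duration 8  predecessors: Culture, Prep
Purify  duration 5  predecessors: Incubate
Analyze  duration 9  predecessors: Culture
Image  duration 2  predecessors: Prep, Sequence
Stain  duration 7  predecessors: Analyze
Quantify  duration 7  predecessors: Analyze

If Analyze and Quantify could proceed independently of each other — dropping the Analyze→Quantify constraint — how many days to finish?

24

Original critical path: Culture→Analyze→Stain = 8+9+7 = 24 ⇒ 24 days.
Without Analyze→Quantify, Quantify's earliest start moves from 17 to 0.
After: Culture→Analyze→Stain = 8+9+7 = 24 → 24 days.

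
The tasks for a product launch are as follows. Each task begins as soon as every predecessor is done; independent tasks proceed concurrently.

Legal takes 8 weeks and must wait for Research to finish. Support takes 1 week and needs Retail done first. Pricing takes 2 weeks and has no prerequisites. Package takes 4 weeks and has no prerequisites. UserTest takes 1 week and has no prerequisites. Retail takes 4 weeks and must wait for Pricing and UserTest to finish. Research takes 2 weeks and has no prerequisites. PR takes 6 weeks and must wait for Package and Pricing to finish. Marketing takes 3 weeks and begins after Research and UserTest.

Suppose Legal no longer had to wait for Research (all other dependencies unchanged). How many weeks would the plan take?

10

Before: longest chain Research→Legal = 2+8 = 10, finish 10.
Without Research→Legal, Legal's earliest start moves from 2 to 0.
After: Package→PR = 4+6 = 10 → 10 weeks.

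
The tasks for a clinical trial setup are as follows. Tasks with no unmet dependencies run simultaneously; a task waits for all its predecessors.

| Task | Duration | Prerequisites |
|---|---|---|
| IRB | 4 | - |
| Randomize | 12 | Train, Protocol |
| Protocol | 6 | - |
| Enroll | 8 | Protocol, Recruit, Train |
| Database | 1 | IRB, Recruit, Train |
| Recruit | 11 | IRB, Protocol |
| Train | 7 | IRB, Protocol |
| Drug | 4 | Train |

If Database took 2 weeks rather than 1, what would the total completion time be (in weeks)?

25

The binding path is Protocol→Recruit→Enroll = 6+11+8 = 25; finish at 25 weeks.
Database has 7 weeks of float (longest path through it is 18).
That remains the longest chain; total 25 weeks.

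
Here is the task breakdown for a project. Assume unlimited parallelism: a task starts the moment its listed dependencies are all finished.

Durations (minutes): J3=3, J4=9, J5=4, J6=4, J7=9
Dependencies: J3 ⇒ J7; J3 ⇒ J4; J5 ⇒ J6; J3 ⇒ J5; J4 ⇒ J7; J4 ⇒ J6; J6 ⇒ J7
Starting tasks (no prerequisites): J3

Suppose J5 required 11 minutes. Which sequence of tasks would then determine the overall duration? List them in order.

J3, J5, J6, J7

As given, the longest chain is J3→J4→J6→J7 = 3+9+4+9 = 25, so the finish is 25 minutes.
J5 has 5 minutes of float (longest path through it is 20).
The binding chain switches to J3→J5→J6→J7 = 3+11+4+9 = 27; finish 27 minutes.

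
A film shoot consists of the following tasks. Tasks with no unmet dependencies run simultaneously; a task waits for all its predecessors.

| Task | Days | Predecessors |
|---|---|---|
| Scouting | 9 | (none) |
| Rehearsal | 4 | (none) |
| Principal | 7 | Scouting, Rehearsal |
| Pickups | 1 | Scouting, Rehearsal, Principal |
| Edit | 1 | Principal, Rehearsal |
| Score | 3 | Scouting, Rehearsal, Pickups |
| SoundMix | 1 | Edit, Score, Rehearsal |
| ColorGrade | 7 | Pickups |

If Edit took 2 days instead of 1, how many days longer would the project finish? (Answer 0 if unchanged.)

0

Actual critical path: Scouting→Principal→Pickups→ColorGrade = 9+7+1+7 = 24 ⇒ 24 days.
Edit has 6 days of float (longest path through it is 18).
No other chain overtakes it, so the finish is 24 days.
Change in finish: 24 − 24 = +0 days.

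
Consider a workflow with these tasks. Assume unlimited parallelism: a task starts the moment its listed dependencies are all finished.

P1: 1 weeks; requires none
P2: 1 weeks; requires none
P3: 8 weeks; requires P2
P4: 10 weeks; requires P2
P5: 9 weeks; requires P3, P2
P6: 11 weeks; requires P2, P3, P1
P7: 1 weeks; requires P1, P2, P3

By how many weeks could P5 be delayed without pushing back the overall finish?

The longest chain is P2→P3→P6 = 1+8+11 = 20; overall finish 20 weeks.
Longest path through P5: 18 weeks (earliest finish 18, latest finish 20).
So P5 can slip 20 − 18 = 2 weeks.

2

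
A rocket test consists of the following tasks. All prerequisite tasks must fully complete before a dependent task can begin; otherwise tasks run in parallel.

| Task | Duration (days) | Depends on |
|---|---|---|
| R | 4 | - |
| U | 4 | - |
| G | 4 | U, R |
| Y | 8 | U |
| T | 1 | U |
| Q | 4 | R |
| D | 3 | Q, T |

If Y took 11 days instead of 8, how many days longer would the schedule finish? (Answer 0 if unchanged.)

Baseline: U→Y = 4+8 = 12 → 12 days.
Since Y is critical, the +3 change carries straight to that chain (now 15 days).
No other chain overtakes it, so the finish is 15 days.
Change in finish: 15 − 12 = +3 days.

3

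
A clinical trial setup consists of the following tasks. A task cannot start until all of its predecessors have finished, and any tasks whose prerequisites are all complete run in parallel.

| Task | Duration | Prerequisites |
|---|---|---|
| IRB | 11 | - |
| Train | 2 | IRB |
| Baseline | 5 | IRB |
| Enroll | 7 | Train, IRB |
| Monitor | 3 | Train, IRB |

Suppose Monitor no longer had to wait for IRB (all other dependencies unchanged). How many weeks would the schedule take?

20

Before: longest chain IRB→Train→Enroll = 11+2+7 = 20, finish 20.
Dropping IRB→Monitor doesn't change Monitor's earliest start (13); another predecessor still binds.
New critical path: IRB→Train→Enroll = 11+2+7 = 20 ⇒ 20 weeks.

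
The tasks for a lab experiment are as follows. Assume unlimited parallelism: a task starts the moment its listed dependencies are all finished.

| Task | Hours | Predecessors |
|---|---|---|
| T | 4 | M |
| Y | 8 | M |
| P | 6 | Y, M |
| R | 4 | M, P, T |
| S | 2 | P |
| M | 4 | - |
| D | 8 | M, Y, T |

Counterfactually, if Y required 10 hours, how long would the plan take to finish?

24

The binding path is M→Y→P→R = 4+8+6+4 = 22; finish at 22 hours.
Y is on the critical path; changing it to 10 makes that path 24 hours.
That remains the longest chain; total 24 hours.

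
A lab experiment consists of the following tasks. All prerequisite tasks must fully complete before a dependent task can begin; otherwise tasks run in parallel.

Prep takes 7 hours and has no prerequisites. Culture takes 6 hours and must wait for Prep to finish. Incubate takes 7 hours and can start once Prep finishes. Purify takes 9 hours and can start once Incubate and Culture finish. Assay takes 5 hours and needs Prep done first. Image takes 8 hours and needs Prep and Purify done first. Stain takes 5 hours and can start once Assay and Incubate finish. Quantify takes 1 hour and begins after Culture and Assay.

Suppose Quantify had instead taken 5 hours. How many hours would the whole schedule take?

Critical path before the change: Prep→Incubate→Purify→Image = 7+7+9+8 = 31 giving 31 hours.
The longest path through Quantify is only 14 hours, so Quantify has float 17.
The critical path is still Prep→Incubate→Purify→Image; finish is now 31 hours.

31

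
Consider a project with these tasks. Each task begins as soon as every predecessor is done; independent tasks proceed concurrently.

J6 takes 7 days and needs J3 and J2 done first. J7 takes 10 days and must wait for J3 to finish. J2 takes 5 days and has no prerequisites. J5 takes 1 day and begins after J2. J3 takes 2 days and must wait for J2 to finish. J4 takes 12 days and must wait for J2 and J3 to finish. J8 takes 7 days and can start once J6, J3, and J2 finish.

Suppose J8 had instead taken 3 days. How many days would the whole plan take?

Critical path before the change: J2→J3→J6→J8 = 5+2+7+7 = 21 giving 21 days.
J8 lies on that path, so at 3 days the path becomes 17 days.
New critical path: J2→J3→J4 = 5+2+12 = 19 ⇒ 19 days.

19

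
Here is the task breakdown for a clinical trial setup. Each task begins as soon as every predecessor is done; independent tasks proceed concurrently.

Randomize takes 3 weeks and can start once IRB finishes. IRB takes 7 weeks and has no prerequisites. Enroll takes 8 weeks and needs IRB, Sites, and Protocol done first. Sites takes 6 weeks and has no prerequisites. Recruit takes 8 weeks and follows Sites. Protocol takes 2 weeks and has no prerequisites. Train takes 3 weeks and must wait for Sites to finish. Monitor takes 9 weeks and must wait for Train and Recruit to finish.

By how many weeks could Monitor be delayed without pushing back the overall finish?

Critical path: Sites→Recruit→Monitor = 6+8+9 = 23, so the finish is 23 weeks.
The longest chain containing Monitor totals 23 weeks.
Float = 23 − 23 = 0.

0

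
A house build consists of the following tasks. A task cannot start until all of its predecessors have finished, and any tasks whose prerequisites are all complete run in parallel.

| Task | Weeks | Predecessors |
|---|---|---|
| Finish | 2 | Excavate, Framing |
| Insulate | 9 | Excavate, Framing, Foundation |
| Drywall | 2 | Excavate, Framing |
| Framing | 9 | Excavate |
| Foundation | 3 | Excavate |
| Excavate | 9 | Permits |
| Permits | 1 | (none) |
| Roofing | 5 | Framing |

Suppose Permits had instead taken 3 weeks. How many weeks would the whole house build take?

As given, the longest chain is Permits→Excavate→Framing→Insulate = 1+9+9+9 = 28, so the finish is 28 weeks.
Since Permits is critical, the +2 change carries straight to that chain (now 30 weeks).
No other chain overtakes it, so the finish is 30 weeks.

30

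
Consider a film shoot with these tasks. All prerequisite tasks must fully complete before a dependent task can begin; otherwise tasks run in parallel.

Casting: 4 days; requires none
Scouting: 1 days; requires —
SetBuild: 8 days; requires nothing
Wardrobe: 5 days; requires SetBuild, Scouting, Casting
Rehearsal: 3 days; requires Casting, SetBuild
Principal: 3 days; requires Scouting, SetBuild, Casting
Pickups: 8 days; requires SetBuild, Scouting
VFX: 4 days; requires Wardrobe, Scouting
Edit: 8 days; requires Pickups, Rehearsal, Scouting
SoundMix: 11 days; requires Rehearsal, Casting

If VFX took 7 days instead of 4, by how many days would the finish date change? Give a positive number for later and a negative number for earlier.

Critical path before the change: SetBuild→Pickups→Edit = 8+8+8 = 24 giving 24 days.
VFX is off the critical path — its longest chain is 17 days, giving 7 of slack.
No other chain overtakes it, so the finish is 24 days.
Change in finish: 24 − 24 = +0 days.

0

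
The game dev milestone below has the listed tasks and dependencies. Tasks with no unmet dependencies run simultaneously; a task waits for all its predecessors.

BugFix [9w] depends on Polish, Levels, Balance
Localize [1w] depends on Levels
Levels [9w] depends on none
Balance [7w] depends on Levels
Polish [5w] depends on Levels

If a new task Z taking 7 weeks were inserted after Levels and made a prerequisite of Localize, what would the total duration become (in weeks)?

25

Originally the job takes 25 weeks.
With Z inserted, Localize now waits for max(Levels, Z).
New critical path: Levels→Balance→BugFix = 9+7+9 = 25 ⇒ 25 weeks.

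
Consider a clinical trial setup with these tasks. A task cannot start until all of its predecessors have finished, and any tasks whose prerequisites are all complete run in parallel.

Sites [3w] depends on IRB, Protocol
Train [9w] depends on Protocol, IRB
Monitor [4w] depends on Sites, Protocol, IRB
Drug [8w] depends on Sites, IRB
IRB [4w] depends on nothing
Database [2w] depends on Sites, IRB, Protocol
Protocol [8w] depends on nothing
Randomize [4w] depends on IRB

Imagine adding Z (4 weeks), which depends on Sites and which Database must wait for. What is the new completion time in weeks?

19

Originally the plan takes 19 weeks.
With Z inserted, Database now waits for max(Sites, IRB, Protocol, Z).
New critical path: Protocol→Sites→Drug = 8+3+8 = 19 ⇒ 19 weeks.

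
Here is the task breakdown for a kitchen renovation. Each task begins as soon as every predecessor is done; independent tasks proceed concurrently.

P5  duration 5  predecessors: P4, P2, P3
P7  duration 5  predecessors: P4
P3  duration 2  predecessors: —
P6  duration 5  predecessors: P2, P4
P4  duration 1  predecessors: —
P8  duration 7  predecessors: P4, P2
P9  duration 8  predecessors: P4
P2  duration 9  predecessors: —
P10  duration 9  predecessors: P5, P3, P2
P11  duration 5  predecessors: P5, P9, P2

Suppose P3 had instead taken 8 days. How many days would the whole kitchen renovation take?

23

Critical path before the change: P2→P5→P10 = 9+5+9 = 23 giving 23 days.
The longest path through P3 is only 16 days, so P3 has float 7.
The critical path is still P2→P5→P10; finish is now 23 days.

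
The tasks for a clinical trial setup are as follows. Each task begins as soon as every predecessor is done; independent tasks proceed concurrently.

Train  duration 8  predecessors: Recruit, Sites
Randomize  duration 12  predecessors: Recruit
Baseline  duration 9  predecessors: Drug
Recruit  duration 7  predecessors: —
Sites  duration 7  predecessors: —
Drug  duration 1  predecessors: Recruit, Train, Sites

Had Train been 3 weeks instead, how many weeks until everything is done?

Baseline: Sites→Train→Drug→Baseline = 7+8+1+9 = 25 → 25 weeks.
Since Train is critical, the -5 change carries straight to that chain (now 20 weeks).
No other chain overtakes it, so the finish is 20 weeks.

20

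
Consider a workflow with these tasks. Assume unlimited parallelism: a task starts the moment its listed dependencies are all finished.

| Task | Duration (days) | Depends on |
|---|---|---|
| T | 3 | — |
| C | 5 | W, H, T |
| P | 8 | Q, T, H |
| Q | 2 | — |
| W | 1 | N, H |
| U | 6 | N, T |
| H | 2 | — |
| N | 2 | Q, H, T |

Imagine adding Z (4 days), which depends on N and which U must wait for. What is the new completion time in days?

Originally the plan takes 11 days.
With Z inserted, U now waits for max(N, T, Z).
New critical path: T→N→Z→U = 3+2+4+6 = 15 ⇒ 15 days.

15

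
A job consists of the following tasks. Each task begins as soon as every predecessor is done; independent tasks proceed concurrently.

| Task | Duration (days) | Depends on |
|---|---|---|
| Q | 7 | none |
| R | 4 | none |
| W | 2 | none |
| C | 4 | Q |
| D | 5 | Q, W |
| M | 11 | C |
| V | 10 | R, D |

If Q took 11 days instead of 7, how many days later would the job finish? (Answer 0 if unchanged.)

4

Critical path before the change: Q→C→M = 7+4+11 = 22 giving 22 days.
Q is on the critical path; changing it to 11 makes that path 26 days.
The critical path is still Q→C→M; finish is now 26 days.
Change in finish: 26 − 22 = +4 days.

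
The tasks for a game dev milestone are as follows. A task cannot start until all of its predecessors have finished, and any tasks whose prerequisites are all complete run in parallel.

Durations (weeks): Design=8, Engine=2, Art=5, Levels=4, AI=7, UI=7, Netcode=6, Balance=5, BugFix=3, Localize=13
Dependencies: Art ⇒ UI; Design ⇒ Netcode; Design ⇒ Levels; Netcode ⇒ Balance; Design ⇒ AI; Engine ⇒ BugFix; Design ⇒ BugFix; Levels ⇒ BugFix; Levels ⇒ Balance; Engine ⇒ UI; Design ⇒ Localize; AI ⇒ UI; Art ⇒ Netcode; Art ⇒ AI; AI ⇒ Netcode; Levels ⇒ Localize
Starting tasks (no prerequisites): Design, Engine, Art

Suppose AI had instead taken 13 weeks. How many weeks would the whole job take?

As given, the longest chain is Design→AI→Netcode→Balance = 8+7+6+5 = 26, so the finish is 26 weeks.
Since AI is critical, the +6 change carries straight to that chain (now 32 weeks).
The critical path is still Design→AI→Netcode→Balance; finish is now 32 weeks.

32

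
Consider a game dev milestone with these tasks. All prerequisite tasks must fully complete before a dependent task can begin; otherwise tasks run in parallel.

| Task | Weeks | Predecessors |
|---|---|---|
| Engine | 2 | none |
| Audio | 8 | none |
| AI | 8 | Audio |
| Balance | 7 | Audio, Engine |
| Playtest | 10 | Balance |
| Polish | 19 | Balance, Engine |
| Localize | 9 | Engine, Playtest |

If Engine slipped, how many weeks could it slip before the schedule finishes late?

6

The longest chain is Audio→Balance→Playtest→Localize = 8+7+10+9 = 34; overall finish 34 weeks.
Engine finishes as early as 2 and must finish by 8.
Float = 34 − 28 = 6.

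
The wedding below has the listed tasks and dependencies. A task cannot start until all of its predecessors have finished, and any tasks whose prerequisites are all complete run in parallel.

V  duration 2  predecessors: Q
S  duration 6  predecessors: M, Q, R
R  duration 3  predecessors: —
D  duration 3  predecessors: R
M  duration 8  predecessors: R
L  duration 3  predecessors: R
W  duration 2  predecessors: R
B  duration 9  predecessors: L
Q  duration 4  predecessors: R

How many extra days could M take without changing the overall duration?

R→M→S = 3+8+6 = 17 sets the makespan at 17 days.
Longest path through M: 17 days (earliest finish 11, latest finish 11).
Float = 17 − 17 = 0.

0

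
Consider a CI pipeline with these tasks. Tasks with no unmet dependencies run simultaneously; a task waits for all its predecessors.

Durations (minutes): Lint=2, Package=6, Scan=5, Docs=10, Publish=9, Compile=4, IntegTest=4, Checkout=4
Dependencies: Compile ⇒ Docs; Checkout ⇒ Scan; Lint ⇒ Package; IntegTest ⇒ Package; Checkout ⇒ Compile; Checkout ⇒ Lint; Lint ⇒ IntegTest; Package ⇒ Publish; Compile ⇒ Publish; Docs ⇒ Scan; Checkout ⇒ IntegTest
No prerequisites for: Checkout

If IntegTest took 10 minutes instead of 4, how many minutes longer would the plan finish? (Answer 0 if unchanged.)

6

Critical path before the change: Checkout→Lint→IntegTest→Package→Publish = 4+2+4+6+9 = 25 giving 25 minutes.
IntegTest is on the critical path; changing it to 10 makes that path 31 minutes.
That remains the longest chain; total 31 minutes.
Change in finish: 31 − 25 = +6 minutes.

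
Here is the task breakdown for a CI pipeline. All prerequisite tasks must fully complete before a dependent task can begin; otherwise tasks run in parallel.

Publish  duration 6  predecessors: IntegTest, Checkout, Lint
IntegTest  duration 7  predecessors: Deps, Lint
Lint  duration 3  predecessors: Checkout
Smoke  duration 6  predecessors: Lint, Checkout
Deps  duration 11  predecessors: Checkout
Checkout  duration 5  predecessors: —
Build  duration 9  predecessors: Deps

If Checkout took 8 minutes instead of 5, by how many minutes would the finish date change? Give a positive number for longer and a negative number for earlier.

Critical path before the change: Checkout→Deps→IntegTest→Publish = 5+11+7+6 = 29 giving 29 minutes.
Checkout lies on that path, so at 8 minutes the path becomes 32 minutes.
That remains the longest chain; total 32 minutes.
Change in finish: 32 − 29 = +3 minutes.

3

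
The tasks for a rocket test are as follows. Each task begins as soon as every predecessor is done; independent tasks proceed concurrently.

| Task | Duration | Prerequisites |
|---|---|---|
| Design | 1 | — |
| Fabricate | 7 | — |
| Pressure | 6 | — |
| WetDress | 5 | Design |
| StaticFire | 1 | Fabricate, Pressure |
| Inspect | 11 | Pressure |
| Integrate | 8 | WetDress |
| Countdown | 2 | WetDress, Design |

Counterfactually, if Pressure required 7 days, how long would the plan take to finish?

The binding path is Pressure→Inspect = 6+11 = 17; finish at 17 days.
Pressure is on the critical path; changing it to 7 makes that path 18 days.
No other chain overtakes it, so the finish is 18 days.

18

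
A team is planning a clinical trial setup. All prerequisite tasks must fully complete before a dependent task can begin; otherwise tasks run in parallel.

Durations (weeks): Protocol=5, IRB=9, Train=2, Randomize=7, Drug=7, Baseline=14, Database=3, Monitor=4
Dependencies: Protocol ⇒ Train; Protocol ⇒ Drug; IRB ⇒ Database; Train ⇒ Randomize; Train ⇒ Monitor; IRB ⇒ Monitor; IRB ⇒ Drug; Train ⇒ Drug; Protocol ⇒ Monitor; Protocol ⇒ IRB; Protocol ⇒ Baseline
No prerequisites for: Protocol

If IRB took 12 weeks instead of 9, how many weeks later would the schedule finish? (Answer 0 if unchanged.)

3

As given, the longest chain is Protocol→IRB→Drug = 5+9+7 = 21, so the finish is 21 weeks.
Since IRB is critical, the +3 change carries straight to that chain (now 24 weeks).
No other chain overtakes it, so the finish is 24 weeks.
Change in finish: 24 − 21 = +3 weeks.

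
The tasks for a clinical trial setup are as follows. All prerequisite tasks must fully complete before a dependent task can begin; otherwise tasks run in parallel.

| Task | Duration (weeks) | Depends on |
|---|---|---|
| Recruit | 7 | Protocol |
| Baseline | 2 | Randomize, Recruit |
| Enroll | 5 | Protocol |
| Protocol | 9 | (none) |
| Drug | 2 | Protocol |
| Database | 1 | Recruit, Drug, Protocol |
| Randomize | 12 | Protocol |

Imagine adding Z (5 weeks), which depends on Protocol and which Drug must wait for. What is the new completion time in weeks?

23

Originally the clinical trial setup takes 23 weeks.
With Z inserted, Drug now waits for max(Protocol, Z).
New critical path: Protocol→Randomize→Baseline = 9+12+2 = 23 ⇒ 23 weeks.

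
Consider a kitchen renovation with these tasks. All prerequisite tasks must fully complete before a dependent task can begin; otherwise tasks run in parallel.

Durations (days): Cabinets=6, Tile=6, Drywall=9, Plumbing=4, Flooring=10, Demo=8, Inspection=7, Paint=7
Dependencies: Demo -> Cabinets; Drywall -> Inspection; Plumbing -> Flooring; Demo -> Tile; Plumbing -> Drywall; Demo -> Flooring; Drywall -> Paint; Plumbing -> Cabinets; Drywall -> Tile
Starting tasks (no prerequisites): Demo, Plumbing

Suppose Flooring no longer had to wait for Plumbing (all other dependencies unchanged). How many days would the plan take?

20

Before: longest chain Plumbing→Drywall→Paint = 4+9+7 = 20, finish 20.
Dropping Plumbing→Flooring doesn't change Flooring's earliest start (8); another predecessor still binds.
The longest chain is now Plumbing→Drywall→Paint = 4+9+7 = 20, so the plan takes 20 days.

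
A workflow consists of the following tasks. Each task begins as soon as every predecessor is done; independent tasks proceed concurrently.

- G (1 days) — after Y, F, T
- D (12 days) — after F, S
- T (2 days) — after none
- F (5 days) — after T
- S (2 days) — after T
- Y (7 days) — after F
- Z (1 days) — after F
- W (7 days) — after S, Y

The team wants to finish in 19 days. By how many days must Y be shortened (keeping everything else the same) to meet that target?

2

Current finish: 21 days; target: 19.
Y is on every critical path, so each day cut from Y cuts the finish by one (this holds down to a finish of 19).
Need 21 − 19 = 2 days off Y → Y becomes 5 days, finish becomes 19.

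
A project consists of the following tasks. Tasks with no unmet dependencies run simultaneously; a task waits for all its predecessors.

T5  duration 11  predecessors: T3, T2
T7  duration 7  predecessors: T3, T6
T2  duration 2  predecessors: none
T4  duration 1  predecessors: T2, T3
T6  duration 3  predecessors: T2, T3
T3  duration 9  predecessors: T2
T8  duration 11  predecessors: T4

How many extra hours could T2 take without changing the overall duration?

0

The longest chain is T2→T3→T4→T8 = 2+9+1+11 = 23; overall finish 23 hours.
Longest path through T2: 23 hours (earliest finish 2, latest finish 2).
So T2 can slip 2 − 2 = 0 hours.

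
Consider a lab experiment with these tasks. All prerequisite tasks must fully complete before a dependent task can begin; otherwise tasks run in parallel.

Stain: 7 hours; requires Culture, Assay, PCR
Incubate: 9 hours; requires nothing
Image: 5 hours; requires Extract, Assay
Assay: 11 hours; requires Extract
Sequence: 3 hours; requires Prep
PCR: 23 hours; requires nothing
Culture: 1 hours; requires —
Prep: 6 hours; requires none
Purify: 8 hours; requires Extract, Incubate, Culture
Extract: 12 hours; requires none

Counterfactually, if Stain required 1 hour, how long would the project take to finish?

The binding path is Extract→Assay→Stain = 12+11+7 = 30; finish at 30 hours.
Stain is on the critical path; changing it to 1 makes that path 24 hours.
The binding chain switches to Extract→Assay→Image = 12+11+5 = 28; finish 28 hours.

28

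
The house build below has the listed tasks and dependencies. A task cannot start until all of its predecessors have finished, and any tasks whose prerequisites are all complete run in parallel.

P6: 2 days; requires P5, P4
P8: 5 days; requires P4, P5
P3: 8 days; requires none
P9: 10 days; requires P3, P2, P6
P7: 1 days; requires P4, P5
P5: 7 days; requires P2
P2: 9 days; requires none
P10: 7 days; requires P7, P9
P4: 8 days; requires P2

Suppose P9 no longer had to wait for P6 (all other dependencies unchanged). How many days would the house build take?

26

Original critical path: P2→P4→P6→P9→P10 = 9+8+2+10+7 = 36 ⇒ 36 days.
Without P6→P9, P9's earliest start moves from 19 to 9.
New critical path: P2→P9→P10 = 9+10+7 = 26 ⇒ 26 days.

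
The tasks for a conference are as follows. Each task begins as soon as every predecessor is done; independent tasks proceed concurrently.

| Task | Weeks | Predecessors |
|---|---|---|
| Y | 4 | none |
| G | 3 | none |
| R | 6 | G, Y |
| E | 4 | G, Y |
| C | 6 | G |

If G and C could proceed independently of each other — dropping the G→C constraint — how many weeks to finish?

Original critical path: Y→R = 4+6 = 10 ⇒ 10 weeks.
Without G→C, C's earliest start moves from 3 to 0.
After: Y→R = 4+6 = 10 → 10 weeks.

10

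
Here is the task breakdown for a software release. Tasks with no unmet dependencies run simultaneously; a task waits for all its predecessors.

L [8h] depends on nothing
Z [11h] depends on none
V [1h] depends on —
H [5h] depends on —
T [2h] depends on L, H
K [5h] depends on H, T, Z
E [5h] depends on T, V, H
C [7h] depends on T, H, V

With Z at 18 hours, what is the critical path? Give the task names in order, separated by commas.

Z, K

Actual critical path: L→T→C = 8+2+7 = 17 ⇒ 17 hours.
Z has 1 hour of float (longest path through it is 16).
The binding chain switches to Z→K = 18+5 = 23; finish 23 hours.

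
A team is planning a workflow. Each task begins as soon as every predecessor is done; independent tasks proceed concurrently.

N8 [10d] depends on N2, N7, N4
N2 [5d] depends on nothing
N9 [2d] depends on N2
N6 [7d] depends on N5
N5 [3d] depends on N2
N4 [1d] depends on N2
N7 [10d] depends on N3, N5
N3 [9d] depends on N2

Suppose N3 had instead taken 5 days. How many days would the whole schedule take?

The binding path is N2→N3→N7→N8 = 5+9+10+10 = 34; finish at 34 days.
N3 is on the critical path; changing it to 5 makes that path 30 days.
That remains the longest chain; total 30 days.

30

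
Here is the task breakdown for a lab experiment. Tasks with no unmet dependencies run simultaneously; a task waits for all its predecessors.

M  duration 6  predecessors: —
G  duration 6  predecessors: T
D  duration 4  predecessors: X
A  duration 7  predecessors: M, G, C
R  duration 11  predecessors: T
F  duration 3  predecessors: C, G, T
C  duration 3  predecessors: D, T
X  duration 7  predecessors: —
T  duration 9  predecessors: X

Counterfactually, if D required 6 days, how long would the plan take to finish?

29

Baseline: X→T→G→A = 7+9+6+7 = 29 → 29 days.
The longest path through D is only 21 days, so D has float 8.
That remains the longest chain; total 29 days.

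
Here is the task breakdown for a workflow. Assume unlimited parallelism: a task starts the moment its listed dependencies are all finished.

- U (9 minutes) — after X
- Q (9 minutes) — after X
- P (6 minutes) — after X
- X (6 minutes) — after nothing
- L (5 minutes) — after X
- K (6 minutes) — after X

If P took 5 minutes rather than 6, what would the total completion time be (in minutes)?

As given, the longest chain is X→Q = 6+9 = 15, so the finish is 15 minutes.
The longest path through P is only 12 minutes, so P has float 3.
The critical path is still X→Q; finish is now 15 minutes.

15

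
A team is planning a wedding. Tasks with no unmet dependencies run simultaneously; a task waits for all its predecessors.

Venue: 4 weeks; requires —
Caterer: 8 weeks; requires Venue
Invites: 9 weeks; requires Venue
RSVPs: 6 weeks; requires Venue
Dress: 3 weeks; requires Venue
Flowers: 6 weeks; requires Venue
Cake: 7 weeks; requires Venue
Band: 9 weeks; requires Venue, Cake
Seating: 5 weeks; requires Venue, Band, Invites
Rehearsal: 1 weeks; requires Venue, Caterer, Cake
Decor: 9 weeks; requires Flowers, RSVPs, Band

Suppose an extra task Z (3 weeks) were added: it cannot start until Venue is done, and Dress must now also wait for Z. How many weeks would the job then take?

29

Originally the job takes 29 weeks.
With Z inserted, Dress now waits for max(Venue, Z).
New critical path: Venue→Cake→Band→Decor = 4+7+9+9 = 29 ⇒ 29 weeks.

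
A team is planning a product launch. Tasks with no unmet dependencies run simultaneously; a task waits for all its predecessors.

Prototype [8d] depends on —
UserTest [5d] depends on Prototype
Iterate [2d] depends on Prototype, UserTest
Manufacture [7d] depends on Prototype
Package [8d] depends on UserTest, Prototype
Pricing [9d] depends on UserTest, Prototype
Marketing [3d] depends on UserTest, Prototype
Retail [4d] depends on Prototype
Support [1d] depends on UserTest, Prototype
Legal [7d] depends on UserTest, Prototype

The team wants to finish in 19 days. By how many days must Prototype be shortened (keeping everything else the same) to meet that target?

3

Current finish: 22 days; target: 19.
Prototype is on every critical path, so each day cut from Prototype cuts the finish by one (this holds down to a finish of 15).
Need 22 − 19 = 3 days off Prototype → Prototype becomes 5 days, finish becomes 19.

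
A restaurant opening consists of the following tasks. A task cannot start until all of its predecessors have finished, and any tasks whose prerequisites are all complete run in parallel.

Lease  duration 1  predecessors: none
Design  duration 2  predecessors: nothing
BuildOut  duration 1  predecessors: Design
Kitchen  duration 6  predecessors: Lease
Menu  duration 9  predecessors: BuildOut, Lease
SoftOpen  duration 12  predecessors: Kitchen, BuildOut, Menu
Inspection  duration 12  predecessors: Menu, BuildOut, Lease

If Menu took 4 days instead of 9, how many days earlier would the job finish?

5

Critical path before the change: Design→BuildOut→Menu→SoftOpen = 2+1+9+12 = 24 giving 24 days.
Since Menu is critical, the -5 change carries straight to that chain (now 19 days).
New critical path: Lease→Kitchen→SoftOpen = 1+6+12 = 19 ⇒ 19 days.
Change in finish: 19 − 24 = -5 days.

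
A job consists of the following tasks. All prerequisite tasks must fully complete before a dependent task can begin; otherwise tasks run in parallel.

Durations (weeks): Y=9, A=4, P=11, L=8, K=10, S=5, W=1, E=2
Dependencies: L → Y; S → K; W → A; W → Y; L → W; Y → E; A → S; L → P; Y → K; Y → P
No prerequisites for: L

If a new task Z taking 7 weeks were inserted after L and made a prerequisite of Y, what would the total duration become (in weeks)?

35

Originally the job takes 29 weeks.
With Z inserted, Y now waits for max(L, W, Z).
New critical path: L→Z→Y→P = 8+7+9+11 = 35 ⇒ 35 weeks.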